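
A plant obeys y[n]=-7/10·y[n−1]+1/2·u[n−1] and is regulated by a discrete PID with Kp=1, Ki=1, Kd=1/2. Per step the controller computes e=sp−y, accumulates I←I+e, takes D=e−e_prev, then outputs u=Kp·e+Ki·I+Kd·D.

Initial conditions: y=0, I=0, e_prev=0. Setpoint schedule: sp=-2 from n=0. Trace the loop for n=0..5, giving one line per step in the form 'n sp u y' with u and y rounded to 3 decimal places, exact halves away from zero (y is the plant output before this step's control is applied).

0 -2 -5.000 0.000
1 -2 0.250 -2.500
2 -2 -11.438 1.875
3 -2 9.141 -7.031
4 -2 -31.590 9.492
5 -2 45.009 -22.439

(exact arithmetic carried between steps; '≈' marks a value shown rounded to 6 d.p. or computed from one; I and e_prev carry over from the previous line; the table rounds u and y to 3 d.p., halves away from zero)
n=0: y=0, sp=-2, e=sp−y=-2; I=-2, D=e−e_prev=-2; u=1·(-2)+1·(-2)+1/2·(-2)=-5; next y=-7/10·0+1/2·(-5)=-2.5
n=1: y=-2.5, sp=-2, e=sp−y=0.5; I=-1.5, D=e−e_prev=2.5; u=1·0.5+1·(-1.5)+1/2·2.5=0.25; next y=-7/10·(-2.5)+1/2·0.25=1.875
n=2: y=1.875, sp=-2, e=sp−y=-3.875; I=-5.375, D=e−e_prev=-4.375; u=1·(-3.875)+1·(-5.375)+1/2·(-4.375)=-11.4375; next y=-7/10·1.875+1/2·(-11.4375)=-7.03125
n=3: y=-7.03125, sp=-2, e=sp−y=5.03125; I=-0.34375, D=e−e_prev=8.90625; u=1·5.03125+1·(-0.34375)+1/2·8.90625=9.140625; next y=-7/10·(-7.03125)+1/2·9.140625≈9.492188
n=4: y≈9.492188, sp=-2, e=sp−y≈-11.492188; I≈-11.835938, D=e−e_prev≈-16.523438; u=1·(-11.492188)+1·(-11.835938)+1/2·(-16.523438)≈-31.589844; next y=-7/10·9.492188+1/2·(-31.589844)≈-22.439453
n=5: y≈-22.439453, sp=-2, e=sp−y≈20.439453; I≈8.603516, D=e−e_prev≈31.931641; u=1·20.439453+1·8.603516+1/2·31.931641≈45.008789; next y=-7/10·(-22.439453)+1/2·45.008789≈38.212012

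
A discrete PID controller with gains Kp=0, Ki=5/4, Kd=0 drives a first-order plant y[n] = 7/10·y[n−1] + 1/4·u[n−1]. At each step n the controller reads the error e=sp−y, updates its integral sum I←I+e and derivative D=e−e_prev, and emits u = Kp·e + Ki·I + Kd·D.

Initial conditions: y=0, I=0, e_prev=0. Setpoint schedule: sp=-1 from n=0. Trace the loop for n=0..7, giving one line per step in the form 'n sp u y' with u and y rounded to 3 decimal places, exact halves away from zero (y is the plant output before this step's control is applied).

0 -1 -1.250 0.000
1 -1 -2.109 -0.313
2 -1 -2.427 -0.746
3 -1 -2.266 -1.129
4 -1 -1.820 -1.357
5 -1 -1.314 -1.405
6 -1 -0.924 -1.312
7 -1 -0.738 -1.149

(exact arithmetic carried between steps; '≈' marks a value shown rounded to 6 d.p. or computed from one; I and e_prev carry over from the previous line; the table rounds u and y to 3 d.p., halves away from zero)
n=0: y=0, sp=-1, e=sp−y=-1; I=-1, D=e−e_prev=-1; u=0·(-1)+5/4·(-1)+0·(-1)=-1.25; next y=7/10·0+1/4·(-1.25)=-0.3125
n=1: y=-0.3125, sp=-1, e=sp−y=-0.6875; I=-1.6875, D=e−e_prev=0.3125; u=0·(-0.6875)+5/4·(-1.6875)+0·0.3125=-2.109375; next y=7/10·(-0.3125)+1/4·(-2.109375)≈-0.746094
n=2: y≈-0.746094, sp=-1, e=sp−y≈-0.253906; I≈-1.941406, D=e−e_prev≈0.433594; u=0·(-0.253906)+5/4·(-1.941406)+0·0.433594≈-2.426758; next y=7/10·(-0.746094)+1/4·(-2.426758)≈-1.128955
n=3: y≈-1.128955, sp=-1, e=sp−y≈0.128955; I≈-1.812451, D=e−e_prev≈0.382861; u=0·0.128955+5/4·(-1.812451)+0·0.382861≈-2.265564; next y=7/10·(-1.128955)+1/4·(-2.265564)≈-1.356660
n=4: y≈-1.356660, sp=-1, e=sp−y≈0.356660; I≈-1.455792, D=e−e_prev≈0.227704; u=0·0.356660+5/4·(-1.455792)+0·0.227704≈-1.819740; next y=7/10·(-1.356660)+1/4·(-1.819740)≈-1.404597
n=5: y≈-1.404597, sp=-1, e=sp−y≈0.404597; I≈-1.051195, D=e−e_prev≈0.047937; u=0·0.404597+5/4·(-1.051195)+0·0.047937≈-1.313994; next y=7/10·(-1.404597)+1/4·(-1.313994)≈-1.311716
n=6: y≈-1.311716, sp=-1, e=sp−y≈0.311716; I≈-0.739479, D=e−e_prev≈-0.092881; u=0·0.311716+5/4·(-0.739479)+0·(-0.092881)≈-0.924349; next y=7/10·(-1.311716)+1/4·(-0.924349)≈-1.149288
n=7: y≈-1.149288, sp=-1, e=sp−y≈0.149288; I≈-0.590191, D=e−e_prev≈-0.162428; u=0·0.149288+5/4·(-0.590191)+0·(-0.162428)≈-0.737738; next y=7/10·(-1.149288)+1/4·(-0.737738)≈-0.988936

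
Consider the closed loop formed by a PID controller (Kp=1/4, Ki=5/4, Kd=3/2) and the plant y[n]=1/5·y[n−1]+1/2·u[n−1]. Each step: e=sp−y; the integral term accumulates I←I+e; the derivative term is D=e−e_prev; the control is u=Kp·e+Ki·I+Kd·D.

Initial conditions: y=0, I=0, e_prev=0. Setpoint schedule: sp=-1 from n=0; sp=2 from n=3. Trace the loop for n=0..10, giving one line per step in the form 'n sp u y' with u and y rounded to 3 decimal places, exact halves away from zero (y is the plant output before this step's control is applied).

0 -1 -3.000 0.000
1 -1 1.750 -1.500
2 -1 -6.100 0.575
3 2 14.574 -2.935
4 2 -17.927 6.700
5 2 33.621 -7.624
6 2 -44.563 15.286
7 2 76.724 -19.224
8 2 -109.734 34.517
9 2 177.674 -47.964
10 2 -265.216 79.244

(exact arithmetic carried between steps; '≈' marks a value shown rounded to 6 d.p. or computed from one; I and e_prev carry over from the previous line; the table rounds u and y to 3 d.p., halves away from zero)
n=0: y=0, sp=-1, e=sp−y=-1; I=-1, D=e−e_prev=-1; u=1/4·(-1)+5/4·(-1)+3/2·(-1)=-3; next y=1/5·0+1/2·(-3)=-1.5
n=1: y=-1.5, sp=-1, e=sp−y=0.5; I=-0.5, D=e−e_prev=1.5; u=1/4·0.5+5/4·(-0.5)+3/2·1.5=1.75; next y=1/5·(-1.5)+1/2·1.75=0.575
n=2: y=0.575, sp=-1, e=sp−y=-1.575; I=-2.075, D=e−e_prev=-2.075; u=1/4·(-1.575)+5/4·(-2.075)+3/2·(-2.075)=-6.1; next y=1/5·0.575+1/2·(-6.1)=-2.935
n=3: y=-2.935, sp=2, e=sp−y=4.935; I=2.86, D=e−e_prev=6.51; u=1/4·4.935+5/4·2.86+3/2·6.51=14.57375; next y=1/5·(-2.935)+1/2·14.57375=6.699875
n=4: y=6.699875, sp=2, e=sp−y=-4.699875; I=-1.839875, D=e−e_prev=-9.634875; u=1/4·(-4.699875)+5/4·(-1.839875)+3/2·(-9.634875)=-17.927125; next y=1/5·6.699875+1/2·(-17.927125)≈-7.623588
n=5: y≈-7.623588, sp=2, e=sp−y≈9.623588; I≈7.783713, D=e−e_prev≈14.323463; u=1/4·9.623588+5/4·7.783713+3/2·14.323463≈33.620731; next y=1/5·(-7.623588)+1/2·33.620731≈15.285648
n=6: y≈15.285648, sp=2, e=sp−y≈-13.285648; I≈-5.501936, D=e−e_prev≈-22.909236; u=1/4·(-13.285648)+5/4·(-5.501936)+3/2·(-22.909236)≈-44.562685; next y=1/5·15.285648+1/2·(-44.562685)≈-19.224213
n=7: y≈-19.224213, sp=2, e=sp−y≈21.224213; I≈15.722277, D=e−e_prev≈34.509861; u=1/4·21.224213+5/4·15.722277+3/2·34.509861≈76.723691; next y=1/5·(-19.224213)+1/2·76.723691≈34.517003
n=8: y≈34.517003, sp=2, e=sp−y≈-32.517003; I≈-16.794726, D=e−e_prev≈-53.741216; u=1/4·(-32.517003)+5/4·(-16.794726)+3/2·(-53.741216)≈-109.734482; next y=1/5·34.517003+1/2·(-109.734482)≈-47.963840
n=9: y≈-47.963840, sp=2, e=sp−y≈49.963840; I≈33.169115, D=e−e_prev≈82.480843; u=1/4·49.963840+5/4·33.169115+3/2·82.480843≈177.673618; next y=1/5·(-47.963840)+1/2·177.673618≈79.244041
n=10: y≈79.244041, sp=2, e=sp−y≈-77.244041; I≈-44.074927, D=e−e_prev≈-127.207881; u=1/4·(-77.244041)+5/4·(-44.074927)+3/2·(-127.207881)≈-265.216491; next y=1/5·79.244041+1/2·(-265.216491)≈-116.759437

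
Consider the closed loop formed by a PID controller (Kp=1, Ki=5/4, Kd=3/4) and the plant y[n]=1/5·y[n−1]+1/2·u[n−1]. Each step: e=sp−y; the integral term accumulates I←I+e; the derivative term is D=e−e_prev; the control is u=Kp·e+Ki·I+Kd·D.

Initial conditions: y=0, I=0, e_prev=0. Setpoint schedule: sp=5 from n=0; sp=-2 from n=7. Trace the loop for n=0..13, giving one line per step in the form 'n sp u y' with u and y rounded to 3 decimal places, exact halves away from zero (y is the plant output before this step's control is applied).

0 5 15.000 0.000
1 5 -5.000 7.500
2 5 23.000 -1.000
3 5 -12.775 11.300
4 5 34.858 -4.128
5 5 -27.496 16.603
6 5 54.640 -10.427
7 -2 -74.334 25.234
8 -2 95.683 -32.120
9 -2 -130.296 41.417
10 -2 165.431 -56.864
11 -2 -224.321 71.343
12 -2 287.860 -97.892
13 -2 -385.932 124.352

(exact arithmetic carried between steps; '≈' marks a value shown rounded to 6 d.p. or computed from one; I and e_prev carry over from the previous line; the table rounds u and y to 3 d.p., halves away from zero)
n=0: y=0, sp=5, e=sp−y=5; I=5, D=e−e_prev=5; u=1·5+5/4·5+3/4·5=15; next y=1/5·0+1/2·15=7.5
n=1: y=7.5, sp=5, e=sp−y=-2.5; I=2.5, D=e−e_prev=-7.5; u=1·(-2.5)+5/4·2.5+3/4·(-7.5)=-5; next y=1/5·7.5+1/2·(-5)=-1
n=2: y=-1, sp=5, e=sp−y=6; I=8.5, D=e−e_prev=8.5; u=1·6+5/4·8.5+3/4·8.5=23; next y=1/5·(-1)+1/2·23=11.3
n=3: y=11.3, sp=5, e=sp−y=-6.3; I=2.2, D=e−e_prev=-12.3; u=1·(-6.3)+5/4·2.2+3/4·(-12.3)=-12.775; next y=1/5·11.3+1/2·(-12.775)=-4.1275
n=4: y=-4.1275, sp=5, e=sp−y=9.1275; I=11.3275, D=e−e_prev=15.4275; u=1·9.1275+5/4·11.3275+3/4·15.4275=34.8575; next y=1/5·(-4.1275)+1/2·34.8575=16.60325
n=5: y=16.60325, sp=5, e=sp−y=-11.60325; I=-0.27575, D=e−e_prev=-20.73075; u=1·(-11.60325)+5/4·(-0.27575)+3/4·(-20.73075)=-27.496; next y=1/5·16.60325+1/2·(-27.496)=-10.42735
n=6: y=-10.42735, sp=5, e=sp−y=15.42735; I=15.1516, D=e−e_prev=27.0306; u=1·15.42735+5/4·15.1516+3/4·27.0306=54.6398; next y=1/5·(-10.42735)+1/2·54.6398=25.23443
n=7: y=25.23443, sp=-2, e=sp−y=-27.23443; I=-12.08283, D=e−e_prev=-42.66178; u=1·(-27.23443)+5/4·(-12.08283)+3/4·(-42.66178)≈-74.334303; next y=1/5·25.23443+1/2·(-74.334303)≈-32.120265
n=8: y≈-32.120265, sp=-2, e=sp−y≈30.120265; I≈18.037435, D=e−e_prev≈57.354695; u=1·30.120265+5/4·18.037435+3/4·57.354695≈95.683081; next y=1/5·(-32.120265)+1/2·95.683081≈41.417487
n=9: y≈41.417487, sp=-2, e=sp−y≈-43.417487; I≈-25.380052, D=e−e_prev≈-73.537753; u=1·(-43.417487)+5/4·(-25.380052)+3/4·(-73.537753)≈-130.295867; next y=1/5·41.417487+1/2·(-130.295867)≈-56.864436
n=10: y≈-56.864436, sp=-2, e=sp−y≈54.864436; I≈29.484384, D=e−e_prev≈98.281923; u=1·54.864436+5/4·29.484384+3/4·98.281923≈165.431358; next y=1/5·(-56.864436)+1/2·165.431358≈71.342792
n=11: y≈71.342792, sp=-2, e=sp−y≈-73.342792; I≈-43.858408, D=e−e_prev≈-128.207228; u=1·(-73.342792)+5/4·(-43.858408)+3/4·(-128.207228)≈-224.321223; next y=1/5·71.342792+1/2·(-224.321223)≈-97.892053
n=12: y≈-97.892053, sp=-2, e=sp−y≈95.892053; I≈52.033645, D=e−e_prev≈169.234845; u=1·95.892053+5/4·52.033645+3/4·169.234845≈287.860243; next y=1/5·(-97.892053)+1/2·287.860243≈124.351711
n=13: y≈124.351711, sp=-2, e=sp−y≈-126.351711; I≈-74.318066, D=e−e_prev≈-222.243764; u=1·(-126.351711)+5/4·(-74.318066)+3/4·(-222.243764)≈-385.932116; next y=1/5·124.351711+1/2·(-385.932116)≈-168.095716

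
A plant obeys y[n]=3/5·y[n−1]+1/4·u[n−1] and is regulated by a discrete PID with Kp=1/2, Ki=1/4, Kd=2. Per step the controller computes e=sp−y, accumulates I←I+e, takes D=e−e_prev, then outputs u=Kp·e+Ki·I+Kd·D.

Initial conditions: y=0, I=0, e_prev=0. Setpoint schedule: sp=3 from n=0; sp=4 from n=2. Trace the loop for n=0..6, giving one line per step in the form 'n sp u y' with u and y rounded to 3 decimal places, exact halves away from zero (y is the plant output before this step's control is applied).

0 3 8.250 0.000
1 3 -2.672 2.063
2 4 8.543 0.570
3 4 -0.832 2.478
4 4 6.662 1.278
5 4 1.770 2.433
6 4 5.929 1.902

(exact arithmetic carried between steps; '≈' marks a value shown rounded to 6 d.p. or computed from one; I and e_prev carry over from the previous line; the table rounds u and y to 3 d.p., halves away from zero)
n=0: y=0, sp=3, e=sp−y=3; I=3, D=e−e_prev=3; u=1/2·3+1/4·3+2·3=8.25; next y=3/5·0+1/4·8.25=2.0625
n=1: y=2.0625, sp=3, e=sp−y=0.9375; I=3.9375, D=e−e_prev=-2.0625; u=1/2·0.9375+1/4·3.9375+2·(-2.0625)=-2.671875; next y=3/5·2.0625+1/4·(-2.671875)≈0.569531
n=2: y≈0.569531, sp=4, e=sp−y≈3.430469; I≈7.367969, D=e−e_prev≈2.492969; u=1/2·3.430469+1/4·7.367969+2·2.492969≈8.543164; next y=3/5·0.569531+1/4·8.543164≈2.477510
n=3: y≈2.477510, sp=4, e=sp−y≈1.522490; I≈8.890459, D=e−e_prev≈-1.907979; u=1/2·1.522490+1/4·8.890459+2·(-1.907979)≈-0.832097; next y=3/5·2.477510+1/4·(-0.832097)≈1.278482
n=4: y≈1.278482, sp=4, e=sp−y≈2.721518; I≈11.611977, D=e−e_prev≈1.199028; u=1/2·2.721518+1/4·11.611977+2·1.199028≈6.661810; next y=3/5·1.278482+1/4·6.661810≈2.432541
n=5: y≈2.432541, sp=4, e=sp−y≈1.567459; I≈13.179436, D=e−e_prev≈-1.154060; u=1/2·1.567459+1/4·13.179436+2·(-1.154060)≈1.770469; next y=3/5·2.432541+1/4·1.770469≈1.902142
n=6: y≈1.902142, sp=4, e=sp−y≈2.097858; I≈15.277294, D=e−e_prev≈0.530399; u=1/2·2.097858+1/4·15.277294+2·0.530399≈5.929051; next y=3/5·1.902142+1/4·5.929051≈2.623548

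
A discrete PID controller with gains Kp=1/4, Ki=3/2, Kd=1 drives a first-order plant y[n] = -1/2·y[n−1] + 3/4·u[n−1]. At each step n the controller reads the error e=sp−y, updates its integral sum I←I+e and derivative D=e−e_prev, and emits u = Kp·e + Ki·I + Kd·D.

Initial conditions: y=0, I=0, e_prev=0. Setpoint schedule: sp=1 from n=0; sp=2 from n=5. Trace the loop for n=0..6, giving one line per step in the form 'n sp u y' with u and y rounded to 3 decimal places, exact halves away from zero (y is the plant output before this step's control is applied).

0 1 2.750 0.000
1 1 -2.422 2.063
2 1 11.550 -2.848
3 1 -23.157 10.086
4 1 65.514 -22.411
5 2 -156.684 60.341
6 2 409.624 -147.684

(exact arithmetic carried between steps; '≈' marks a value shown rounded to 6 d.p. or computed from one; I and e_prev carry over from the previous line; the table rounds u and y to 3 d.p., halves away from zero)
n=0: y=0, sp=1, e=sp−y=1; I=1, D=e−e_prev=1; u=1/4·1+3/2·1+1·1=2.75; next y=-1/2·0+3/4·2.75=2.0625
n=1: y=2.0625, sp=1, e=sp−y=-1.0625; I=-0.0625, D=e−e_prev=-2.0625; u=1/4·(-1.0625)+3/2·(-0.0625)+1·(-2.0625)=-2.421875; next y=-1/2·2.0625+3/4·(-2.421875)≈-2.847656
n=2: y≈-2.847656, sp=1, e=sp−y≈3.847656; I≈3.785156, D=e−e_prev≈4.910156; u=1/4·3.847656+3/2·3.785156+1·4.910156≈11.549805; next y=-1/2·(-2.847656)+3/4·11.549805≈10.086182
n=3: y≈10.086182, sp=1, e=sp−y≈-9.086182; I≈-5.301025, D=e−e_prev≈-12.933838; u=1/4·(-9.086182)+3/2·(-5.301025)+1·(-12.933838)≈-23.156921; next y=-1/2·10.086182+3/4·(-23.156921)≈-22.410782
n=4: y≈-22.410782, sp=1, e=sp−y≈23.410782; I≈18.109756, D=e−e_prev≈32.496964; u=1/4·23.410782+3/2·18.109756+1·32.496964≈65.514294; next y=-1/2·(-22.410782)+3/4·65.514294≈60.341111
n=5: y≈60.341111, sp=2, e=sp−y≈-58.341111; I≈-40.231355, D=e−e_prev≈-81.751893; u=1/4·(-58.341111)+3/2·(-40.231355)+1·(-81.751893)≈-156.684203; next y=-1/2·60.341111+3/4·(-156.684203)≈-147.683708
n=6: y≈-147.683708, sp=2, e=sp−y≈149.683708; I≈109.452353, D=e−e_prev≈208.024819; u=1/4·149.683708+3/2·109.452353+1·208.024819≈409.624275; next y=-1/2·(-147.683708)+3/4·409.624275≈381.060061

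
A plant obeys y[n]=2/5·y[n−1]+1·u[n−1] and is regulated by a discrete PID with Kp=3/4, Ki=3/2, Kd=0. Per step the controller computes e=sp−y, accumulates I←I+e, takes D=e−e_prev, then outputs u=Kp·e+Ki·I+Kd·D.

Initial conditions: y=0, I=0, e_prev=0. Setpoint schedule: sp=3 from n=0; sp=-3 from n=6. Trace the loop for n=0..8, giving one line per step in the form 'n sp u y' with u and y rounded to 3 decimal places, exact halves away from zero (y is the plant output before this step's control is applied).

(exact arithmetic carried between steps; '≈' marks a value shown rounded to 6 d.p. or computed from one; I and e_prev carry over from the previous line; the table rounds u and y to 3 d.p., halves away from zero)
n=0: y=0, sp=3, e=sp−y=3; I=3, D=e−e_prev=3; u=3/4·3+3/2·3+0·3=6.75; next y=2/5·0+1·6.75=6.75
n=1: y=6.75, sp=3, e=sp−y=-3.75; I=-0.75, D=e−e_prev=-6.75; u=3/4·(-3.75)+3/2·(-0.75)+0·(-6.75)=-3.9375; next y=2/5·6.75+1·(-3.9375)=-1.2375
n=2: y=-1.2375, sp=3, e=sp−y=4.2375; I=3.4875, D=e−e_prev=7.9875; u=3/4·4.2375+3/2·3.4875+0·7.9875=8.409375; next y=2/5·(-1.2375)+1·8.409375=7.914375
n=3: y=7.914375, sp=3, e=sp−y=-4.914375; I=-1.426875, D=e−e_prev=-9.151875; u=3/4·(-4.914375)+3/2·(-1.426875)+0·(-9.151875)≈-5.826094; next y=2/5·7.914375+1·(-5.826094)≈-2.660344
n=4: y≈-2.660344, sp=3, e=sp−y≈5.660344; I≈4.233469, D=e−e_prev≈10.574719; u=3/4·5.660344+3/2·4.233469+0·10.574719≈10.595461; next y=2/5·(-2.660344)+1·10.595461≈9.531323
n=5: y≈9.531323, sp=3, e=sp−y≈-6.531323; I≈-2.297855, D=e−e_prev≈-12.191667; u=3/4·(-6.531323)+3/2·(-2.297855)+0·(-12.191667)≈-8.345275; next y=2/5·9.531323+1·(-8.345275)≈-4.532745
n=6: y≈-4.532745, sp=-3, e=sp−y≈1.532745; I≈-0.765109, D=e−e_prev≈8.064069; u=3/4·1.532745+3/2·(-0.765109)+0·8.064069≈0.001895; next y=2/5·(-4.532745)+1·0.001895≈-1.811203
n=7: y≈-1.811203, sp=-3, e=sp−y≈-1.188797; I≈-1.953906, D=e−e_prev≈-2.721542; u=3/4·(-1.188797)+3/2·(-1.953906)+0·(-2.721542)≈-3.822457; next y=2/5·(-1.811203)+1·(-3.822457)≈-4.546938
n=8: y≈-4.546938, sp=-3, e=sp−y≈1.546938; I≈-0.406968, D=e−e_prev≈2.735735; u=3/4·1.546938+3/2·(-0.406968)+0·2.735735≈0.549751; next y=2/5·(-4.546938)+1·0.549751≈-1.269024

0 3 6.750 0.000
1 3 -3.938 6.750
2 3 8.409 -1.238
3 3 -5.826 7.914
4 3 10.595 -2.660
5 3 -8.345 9.531
6 -3 0.002 -4.533
7 -3 -3.822 -1.811
8 -3 0.550 -4.547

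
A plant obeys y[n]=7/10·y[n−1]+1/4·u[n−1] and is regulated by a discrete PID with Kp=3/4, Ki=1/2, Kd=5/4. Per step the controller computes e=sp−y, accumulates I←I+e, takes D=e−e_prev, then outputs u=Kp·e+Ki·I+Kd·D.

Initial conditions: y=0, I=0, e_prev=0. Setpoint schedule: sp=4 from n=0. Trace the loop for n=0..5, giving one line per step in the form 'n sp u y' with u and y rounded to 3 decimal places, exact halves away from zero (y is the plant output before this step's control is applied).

0 4 10.000 0.000
1 4 0.750 2.500
2 4 6.031 1.938
3 4 4.043 2.864
4 4 5.390 3.016
5 4 4.965 3.458

(exact arithmetic carried between steps; '≈' marks a value shown rounded to 6 d.p. or computed from one; I and e_prev carry over from the previous line; the table rounds u and y to 3 d.p., halves away from zero)
n=0: y=0, sp=4, e=sp−y=4; I=4, D=e−e_prev=4; u=3/4·4+1/2·4+5/4·4=10; next y=7/10·0+1/4·10=2.5
n=1: y=2.5, sp=4, e=sp−y=1.5; I=5.5, D=e−e_prev=-2.5; u=3/4·1.5+1/2·5.5+5/4·(-2.5)=0.75; next y=7/10·2.5+1/4·0.75=1.9375
n=2: y=1.9375, sp=4, e=sp−y=2.0625; I=7.5625, D=e−e_prev=0.5625; u=3/4·2.0625+1/2·7.5625+5/4·0.5625=6.03125; next y=7/10·1.9375+1/4·6.03125≈2.864063
n=3: y≈2.864063, sp=4, e=sp−y≈1.135938; I≈8.698438, D=e−e_prev≈-0.926563; u=3/4·1.135938+1/2·8.698438+5/4·(-0.926563)≈4.042969; next y=7/10·2.864063+1/4·4.042969≈3.015586
n=4: y≈3.015586, sp=4, e=sp−y≈0.984414; I≈9.682852, D=e−e_prev≈-0.151523; u=3/4·0.984414+1/2·9.682852+5/4·(-0.151523)≈5.390332; next y=7/10·3.015586+1/4·5.390332≈3.458493
n=5: y≈3.458493, sp=4, e=sp−y≈0.541507; I≈10.224358, D=e−e_prev≈-0.442907; u=3/4·0.541507+1/2·10.224358+5/4·(-0.442907)≈4.964675; next y=7/10·3.458493+1/4·4.964675≈3.662114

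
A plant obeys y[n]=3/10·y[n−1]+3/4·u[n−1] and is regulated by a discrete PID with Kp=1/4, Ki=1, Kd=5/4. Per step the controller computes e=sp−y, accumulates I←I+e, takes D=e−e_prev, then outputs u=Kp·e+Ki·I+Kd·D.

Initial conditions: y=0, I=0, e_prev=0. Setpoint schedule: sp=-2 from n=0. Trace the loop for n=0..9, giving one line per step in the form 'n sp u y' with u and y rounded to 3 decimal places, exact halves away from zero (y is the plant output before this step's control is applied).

0 -2 -5.000 0.000
1 -2 4.875 -3.750
2 -2 -13.766 2.531
3 -2 19.795 -9.565
4 -2 -41.614 11.977
5 -2 70.322 -27.618
6 -2 -133.738 44.456
7 -2 238.455 -86.967
8 -2 -440.152 152.752
9 -2 797.345 -284.289

(exact arithmetic carried between steps; '≈' marks a value shown rounded to 6 d.p. or computed from one; I and e_prev carry over from the previous line; the table rounds u and y to 3 d.p., halves away from zero)
n=0: y=0, sp=-2, e=sp−y=-2; I=-2, D=e−e_prev=-2; u=1/4·(-2)+1·(-2)+5/4·(-2)=-5; next y=3/10·0+3/4·(-5)=-3.75
n=1: y=-3.75, sp=-2, e=sp−y=1.75; I=-0.25, D=e−e_prev=3.75; u=1/4·1.75+1·(-0.25)+5/4·3.75=4.875; next y=3/10·(-3.75)+3/4·4.875=2.53125
n=2: y=2.53125, sp=-2, e=sp−y=-4.53125; I=-4.78125, D=e−e_prev=-6.28125; u=1/4·(-4.53125)+1·(-4.78125)+5/4·(-6.28125)=-13.765625; next y=3/10·2.53125+3/4·(-13.765625)≈-9.564844
n=3: y≈-9.564844, sp=-2, e=sp−y≈7.564844; I≈2.783594, D=e−e_prev≈12.096094; u=1/4·7.564844+1·2.783594+5/4·12.096094≈19.794922; next y=3/10·(-9.564844)+3/4·19.794922≈11.976738
n=4: y≈11.976738, sp=-2, e=sp−y≈-13.976738; I≈-11.193145, D=e−e_prev≈-21.541582; u=1/4·(-13.976738)+1·(-11.193145)+5/4·(-21.541582)≈-41.614307; next y=3/10·11.976738+3/4·(-41.614307)≈-27.617708
n=5: y≈-27.617708, sp=-2, e=sp−y≈25.617708; I≈14.424564, D=e−e_prev≈39.594447; u=1/4·25.617708+1·14.424564+5/4·39.594447≈70.322050; next y=3/10·(-27.617708)+3/4·70.322050≈44.456225
n=6: y≈44.456225, sp=-2, e=sp−y≈-46.456225; I≈-32.031661, D=e−e_prev≈-72.073933; u=1/4·(-46.456225)+1·(-32.031661)+5/4·(-72.073933)≈-133.738133; next y=3/10·44.456225+3/4·(-133.738133)≈-86.966733
n=7: y≈-86.966733, sp=-2, e=sp−y≈84.966733; I≈52.935072, D=e−e_prev≈131.422957; u=1/4·84.966733+1·52.935072+5/4·131.422957≈238.455451; next y=3/10·(-86.966733)+3/4·238.455451≈152.751569
n=8: y≈152.751569, sp=-2, e=sp−y≈-154.751569; I≈-101.816497, D=e−e_prev≈-239.718301; u=1/4·(-154.751569)+1·(-101.816497)+5/4·(-239.718301)≈-440.152266; next y=3/10·152.751569+3/4·(-440.152266)≈-284.288729
n=9: y≈-284.288729, sp=-2, e=sp−y≈282.288729; I≈180.472232, D=e−e_prev≈437.040298; u=1/4·282.288729+1·180.472232+5/4·437.040298≈797.344786; next y=3/10·(-284.288729)+3/4·797.344786≈512.721971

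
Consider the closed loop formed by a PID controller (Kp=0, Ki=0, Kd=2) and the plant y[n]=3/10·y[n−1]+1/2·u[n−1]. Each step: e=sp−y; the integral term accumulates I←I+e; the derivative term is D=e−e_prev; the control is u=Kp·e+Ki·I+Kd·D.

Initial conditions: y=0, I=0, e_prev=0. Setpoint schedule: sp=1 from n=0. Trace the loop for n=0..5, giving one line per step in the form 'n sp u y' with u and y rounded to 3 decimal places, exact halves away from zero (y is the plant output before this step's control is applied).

0 1 2.000 0.000
1 1 -2.000 1.000
2 1 3.400 -0.700
3 1 -4.380 1.490
4 1 6.466 -1.743
5 1 -8.906 2.710

(exact arithmetic carried between steps; '≈' marks a value shown rounded to 6 d.p. or computed from one; I and e_prev carry over from the previous line; the table rounds u and y to 3 d.p., halves away from zero)
n=0: y=0, sp=1, e=sp−y=1; I=1, D=e−e_prev=1; u=0·1+0·1+2·1=2; next y=3/10·0+1/2·2=1
n=1: y=1, sp=1, e=sp−y=0; I=1, D=e−e_prev=-1; u=0·0+0·1+2·(-1)=-2; next y=3/10·1+1/2·(-2)=-0.7
n=2: y=-0.7, sp=1, e=sp−y=1.7; I=2.7, D=e−e_prev=1.7; u=0·1.7+0·2.7+2·1.7=3.4; next y=3/10·(-0.7)+1/2·3.4=1.49
n=3: y=1.49, sp=1, e=sp−y=-0.49; I=2.21, D=e−e_prev=-2.19; u=0·(-0.49)+0·2.21+2·(-2.19)=-4.38; next y=3/10·1.49+1/2·(-4.38)=-1.743
n=4: y=-1.743, sp=1, e=sp−y=2.743; I=4.953, D=e−e_prev=3.233; u=0·2.743+0·4.953+2·3.233=6.466; next y=3/10·(-1.743)+1/2·6.466=2.7101
n=5: y=2.7101, sp=1, e=sp−y=-1.7101; I=3.2429, D=e−e_prev=-4.4531; u=0·(-1.7101)+0·3.2429+2·(-4.4531)=-8.9062; next y=3/10·2.7101+1/2·(-8.9062)=-3.64007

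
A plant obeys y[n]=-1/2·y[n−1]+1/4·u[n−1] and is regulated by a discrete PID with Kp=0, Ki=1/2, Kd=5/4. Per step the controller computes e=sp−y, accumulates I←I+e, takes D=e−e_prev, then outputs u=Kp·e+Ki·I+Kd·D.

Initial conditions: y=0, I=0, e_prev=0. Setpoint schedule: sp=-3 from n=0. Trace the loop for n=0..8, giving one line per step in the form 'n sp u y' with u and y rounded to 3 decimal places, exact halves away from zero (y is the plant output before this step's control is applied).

(exact arithmetic carried between steps; '≈' marks a value shown rounded to 6 d.p. or computed from one; I and e_prev carry over from the previous line; the table rounds u and y to 3 d.p., halves away from zero)
n=0: y=0, sp=-3, e=sp−y=-3; I=-3, D=e−e_prev=-3; u=0·(-3)+1/2·(-3)+5/4·(-3)=-5.25; next y=-1/2·0+1/4·(-5.25)=-1.3125
n=1: y=-1.3125, sp=-3, e=sp−y=-1.6875; I=-4.6875, D=e−e_prev=1.3125; u=0·(-1.6875)+1/2·(-4.6875)+5/4·1.3125=-0.703125; next y=-1/2·(-1.3125)+1/4·(-0.703125)≈0.480469
n=2: y≈0.480469, sp=-3, e=sp−y≈-3.480469; I≈-8.167969, D=e−e_prev≈-1.792969; u=0·(-3.480469)+1/2·(-8.167969)+5/4·(-1.792969)≈-6.325195; next y=-1/2·0.480469+1/4·(-6.325195)≈-1.821533
n=3: y≈-1.821533, sp=-3, e=sp−y≈-1.178467; I≈-9.346436, D=e−e_prev≈2.302002; u=0·(-1.178467)+1/2·(-9.346436)+5/4·2.302002≈-1.795715; next y=-1/2·(-1.821533)+1/4·(-1.795715)≈0.461838
n=4: y≈0.461838, sp=-3, e=sp−y≈-3.461838; I≈-12.808273, D=e−e_prev≈-2.283371; u=0·(-3.461838)+1/2·(-12.808273)+5/4·(-2.283371)≈-9.258350; next y=-1/2·0.461838+1/4·(-9.258350)≈-2.545506
n=5: y≈-2.545506, sp=-3, e=sp−y≈-0.454494; I≈-13.262767, D=e−e_prev≈3.007344; u=0·(-0.454494)+1/2·(-13.262767)+5/4·3.007344≈-2.872203; next y=-1/2·(-2.545506)+1/4·(-2.872203)≈0.554702
n=6: y≈0.554702, sp=-3, e=sp−y≈-3.554702; I≈-16.817469, D=e−e_prev≈-3.100209; u=0·(-3.554702)+1/2·(-16.817469)+5/4·(-3.100209)≈-12.283996; next y=-1/2·0.554702+1/4·(-12.283996)≈-3.348350
n=7: y≈-3.348350, sp=-3, e=sp−y≈0.348350; I≈-16.469119, D=e−e_prev≈3.903053; u=0·0.348350+1/2·(-16.469119)+5/4·3.903053≈-3.355744; next y=-1/2·(-3.348350)+1/4·(-3.355744)≈0.835239
n=8: y≈0.835239, sp=-3, e=sp−y≈-3.835239; I≈-20.304358, D=e−e_prev≈-4.183589; u=0·(-3.835239)+1/2·(-20.304358)+5/4·(-4.183589)≈-15.381666; next y=-1/2·0.835239+1/4·(-15.381666)≈-4.263036

0 -3 -5.250 0.000
1 -3 -0.703 -1.313
2 -3 -6.325 0.480
3 -3 -1.796 -1.822
4 -3 -9.258 0.462
5 -3 -2.872 -2.546
6 -3 -12.284 0.555
7 -3 -3.356 -3.348
8 -3 -15.382 0.835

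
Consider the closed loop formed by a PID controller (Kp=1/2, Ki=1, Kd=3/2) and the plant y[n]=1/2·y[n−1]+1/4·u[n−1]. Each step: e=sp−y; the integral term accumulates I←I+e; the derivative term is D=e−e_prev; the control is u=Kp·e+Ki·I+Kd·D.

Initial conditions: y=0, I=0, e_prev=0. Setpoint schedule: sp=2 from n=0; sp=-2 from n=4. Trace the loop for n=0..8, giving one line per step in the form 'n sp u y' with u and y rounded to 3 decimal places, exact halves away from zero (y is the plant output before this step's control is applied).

(exact arithmetic carried between steps; '≈' marks a value shown rounded to 6 d.p. or computed from one; I and e_prev carry over from the previous line; the table rounds u and y to 3 d.p., halves away from zero)
n=0: y=0, sp=2, e=sp−y=2; I=2, D=e−e_prev=2; u=1/2·2+1·2+3/2·2=6; next y=1/2·0+1/4·6=1.5
n=1: y=1.5, sp=2, e=sp−y=0.5; I=2.5, D=e−e_prev=-1.5; u=1/2·0.5+1·2.5+3/2·(-1.5)=0.5; next y=1/2·1.5+1/4·0.5=0.875
n=2: y=0.875, sp=2, e=sp−y=1.125; I=3.625, D=e−e_prev=0.625; u=1/2·1.125+1·3.625+3/2·0.625=5.125; next y=1/2·0.875+1/4·5.125=1.71875
n=3: y=1.71875, sp=2, e=sp−y=0.28125; I=3.90625, D=e−e_prev=-0.84375; u=1/2·0.28125+1·3.90625+3/2·(-0.84375)=2.78125; next y=1/2·1.71875+1/4·2.78125≈1.554688
n=4: y≈1.554688, sp=-2, e=sp−y≈-3.554688; I≈0.351563, D=e−e_prev≈-3.835938; u=1/2·(-3.554688)+1·0.351563+3/2·(-3.835938)≈-7.179688; next y=1/2·1.554688+1/4·(-7.179688)≈-1.017578
n=5: y≈-1.017578, sp=-2, e=sp−y≈-0.982422; I≈-0.630859, D=e−e_prev≈2.572266; u=1/2·(-0.982422)+1·(-0.630859)+3/2·2.572266≈2.736328; next y=1/2·(-1.017578)+1/4·2.736328≈0.175293
n=6: y≈0.175293, sp=-2, e=sp−y≈-2.175293; I≈-2.806152, D=e−e_prev≈-1.192871; u=1/2·(-2.175293)+1·(-2.806152)+3/2·(-1.192871)≈-5.683105; next y=1/2·0.175293+1/4·(-5.683105)≈-1.333130
n=7: y≈-1.333130, sp=-2, e=sp−y≈-0.666870; I≈-3.473022, D=e−e_prev≈1.508423; u=1/2·(-0.666870)+1·(-3.473022)+3/2·1.508423≈-1.543823; next y=1/2·(-1.333130)+1/4·(-1.543823)≈-1.052521
n=8: y≈-1.052521, sp=-2, e=sp−y≈-0.947479; I≈-4.420502, D=e−e_prev≈-0.280609; u=1/2·(-0.947479)+1·(-4.420502)+3/2·(-0.280609)≈-5.315155; next y=1/2·(-1.052521)+1/4·(-5.315155)≈-1.855049

0 2 6.000 0.000
1 2 0.500 1.500
2 2 5.125 0.875
3 2 2.781 1.719
4 -2 -7.180 1.555
5 -2 2.736 -1.018
6 -2 -5.683 0.175
7 -2 -1.544 -1.333
8 -2 -5.315 -1.053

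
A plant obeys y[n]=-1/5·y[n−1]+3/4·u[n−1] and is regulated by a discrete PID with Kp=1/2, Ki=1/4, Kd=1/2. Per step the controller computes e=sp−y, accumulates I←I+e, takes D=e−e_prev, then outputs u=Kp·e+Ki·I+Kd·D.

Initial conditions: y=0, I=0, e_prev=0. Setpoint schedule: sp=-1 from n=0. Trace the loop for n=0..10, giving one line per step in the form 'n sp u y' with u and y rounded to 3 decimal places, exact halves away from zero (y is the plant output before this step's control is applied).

0 -1 -1.250 0.000
1 -1 0.172 -0.938
2 -1 -1.880 0.316
3 -1 0.655 -1.473
4 -1 -2.945 0.786
5 -1 1.678 -2.366
6 -1 -4.679 1.732
7 -1 3.671 -3.855
8 -1 -7.633 3.524
9 -1 7.368 -6.430
10 -1 -12.804 6.812

(exact arithmetic carried between steps; '≈' marks a value shown rounded to 6 d.p. or computed from one; I and e_prev carry over from the previous line; the table rounds u and y to 3 d.p., halves away from zero)
n=0: y=0, sp=-1, e=sp−y=-1; I=-1, D=e−e_prev=-1; u=1/2·(-1)+1/4·(-1)+1/2·(-1)=-1.25; next y=-1/5·0+3/4·(-1.25)=-0.9375
n=1: y=-0.9375, sp=-1, e=sp−y=-0.0625; I=-1.0625, D=e−e_prev=0.9375; u=1/2·(-0.0625)+1/4·(-1.0625)+1/2·0.9375=0.171875; next y=-1/5·(-0.9375)+3/4·0.171875≈0.316406
n=2: y≈0.316406, sp=-1, e=sp−y≈-1.316406; I≈-2.378906, D=e−e_prev≈-1.253906; u=1/2·(-1.316406)+1/4·(-2.378906)+1/2·(-1.253906)≈-1.879883; next y=-1/5·0.316406+3/4·(-1.879883)≈-1.473193
n=3: y≈-1.473193, sp=-1, e=sp−y≈0.473193; I≈-1.905713, D=e−e_prev≈1.789600; u=1/2·0.473193+1/4·(-1.905713)+1/2·1.789600≈0.654968; next y=-1/5·(-1.473193)+3/4·0.654968≈0.785865
n=4: y≈0.785865, sp=-1, e=sp−y≈-1.785865; I≈-3.691578, D=e−e_prev≈-2.259058; u=1/2·(-1.785865)+1/4·(-3.691578)+1/2·(-2.259058)≈-2.945356; next y=-1/5·0.785865+3/4·(-2.945356)≈-2.366190
n=5: y≈-2.366190, sp=-1, e=sp−y≈1.366190; I≈-2.325388, D=e−e_prev≈3.152055; u=1/2·1.366190+1/4·(-2.325388)+1/2·3.152055≈1.677775; next y=-1/5·(-2.366190)+3/4·1.677775≈1.731570
n=6: y≈1.731570, sp=-1, e=sp−y≈-2.731570; I≈-5.056957, D=e−e_prev≈-4.097760; u=1/2·(-2.731570)+1/4·(-5.056957)+1/2·(-4.097760)≈-4.678904; next y=-1/5·1.731570+3/4·(-4.678904)≈-3.855492
n=7: y≈-3.855492, sp=-1, e=sp−y≈2.855492; I≈-2.201466, D=e−e_prev≈5.587061; u=1/2·2.855492+1/4·(-2.201466)+1/2·5.587061≈3.670910; next y=-1/5·(-3.855492)+3/4·3.670910≈3.524281
n=8: y≈3.524281, sp=-1, e=sp−y≈-4.524281; I≈-6.725747, D=e−e_prev≈-7.379773; u=1/2·(-4.524281)+1/4·(-6.725747)+1/2·(-7.379773)≈-7.633464; next y=-1/5·3.524281+3/4·(-7.633464)≈-6.429954
n=9: y≈-6.429954, sp=-1, e=sp−y≈5.429954; I≈-1.295793, D=e−e_prev≈9.954235; u=1/2·5.429954+1/4·(-1.295793)+1/2·9.954235≈7.368146; next y=-1/5·(-6.429954)+3/4·7.368146≈6.812101
n=10: y≈6.812101, sp=-1, e=sp−y≈-7.812101; I≈-9.107893, D=e−e_prev≈-13.242054; u=1/2·(-7.812101)+1/4·(-9.107893)+1/2·(-13.242054)≈-12.804051; next y=-1/5·6.812101+3/4·(-12.804051)≈-10.965458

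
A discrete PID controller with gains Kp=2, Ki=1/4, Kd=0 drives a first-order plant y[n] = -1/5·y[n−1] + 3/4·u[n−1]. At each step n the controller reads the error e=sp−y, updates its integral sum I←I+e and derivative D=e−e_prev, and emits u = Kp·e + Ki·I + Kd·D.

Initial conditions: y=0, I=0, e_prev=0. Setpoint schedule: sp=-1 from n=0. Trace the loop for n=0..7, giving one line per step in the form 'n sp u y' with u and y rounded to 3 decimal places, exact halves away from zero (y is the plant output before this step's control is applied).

(exact arithmetic carried between steps; '≈' marks a value shown rounded to 6 d.p. or computed from one; I and e_prev carry over from the previous line; the table rounds u and y to 3 d.p., halves away from zero)
n=0: y=0, sp=-1, e=sp−y=-1; I=-1, D=e−e_prev=-1; u=2·(-1)+1/4·(-1)+0·(-1)=-2.25; next y=-1/5·0+3/4·(-2.25)=-1.6875
n=1: y=-1.6875, sp=-1, e=sp−y=0.6875; I=-0.3125, D=e−e_prev=1.6875; u=2·0.6875+1/4·(-0.3125)+0·1.6875=1.296875; next y=-1/5·(-1.6875)+3/4·1.296875≈1.310156
n=2: y≈1.310156, sp=-1, e=sp−y≈-2.310156; I≈-2.622656, D=e−e_prev≈-2.997656; u=2·(-2.310156)+1/4·(-2.622656)+0·(-2.997656)≈-5.275977; next y=-1/5·1.310156+3/4·(-5.275977)≈-4.219014
n=3: y≈-4.219014, sp=-1, e=sp−y≈3.219014; I≈0.596357, D=e−e_prev≈5.529170; u=2·3.219014+1/4·0.596357+0·5.529170≈6.587117; next y=-1/5·(-4.219014)+3/4·6.587117≈5.784140
n=4: y≈5.784140, sp=-1, e=sp−y≈-6.784140; I≈-6.187783, D=e−e_prev≈-10.003154; u=2·(-6.784140)+1/4·(-6.187783)+0·(-10.003154)≈-15.115226; next y=-1/5·5.784140+3/4·(-15.115226)≈-12.493248
n=5: y≈-12.493248, sp=-1, e=sp−y≈11.493248; I≈5.305465, D=e−e_prev≈18.277388; u=2·11.493248+1/4·5.305465+0·18.277388≈24.312862; next y=-1/5·(-12.493248)+3/4·24.312862≈20.733296
n=6: y≈20.733296, sp=-1, e=sp−y≈-21.733296; I≈-16.427831, D=e−e_prev≈-33.226544; u=2·(-21.733296)+1/4·(-16.427831)+0·(-33.226544)≈-47.573549; next y=-1/5·20.733296+3/4·(-47.573549)≈-39.826821
n=7: y≈-39.826821, sp=-1, e=sp−y≈38.826821; I≈22.398990, D=e−e_prev≈60.560117; u=2·38.826821+1/4·22.398990+0·60.560117≈83.253390; next y=-1/5·(-39.826821)+3/4·83.253390≈70.405407

0 -1 -2.250 0.000
1 -1 1.297 -1.688
2 -1 -5.276 1.310
3 -1 6.587 -4.219
4 -1 -15.115 5.784
5 -1 24.313 -12.493
6 -1 -47.574 20.733
7 -1 83.253 -39.827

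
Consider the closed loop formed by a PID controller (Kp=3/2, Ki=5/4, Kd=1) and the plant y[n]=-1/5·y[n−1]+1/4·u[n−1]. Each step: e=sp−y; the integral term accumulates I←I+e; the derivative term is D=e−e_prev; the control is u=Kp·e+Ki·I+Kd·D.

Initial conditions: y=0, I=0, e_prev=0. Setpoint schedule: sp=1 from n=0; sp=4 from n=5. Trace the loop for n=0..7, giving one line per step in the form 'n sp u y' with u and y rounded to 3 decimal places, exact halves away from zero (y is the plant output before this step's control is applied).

(exact arithmetic carried between steps; '≈' marks a value shown rounded to 6 d.p. or computed from one; I and e_prev carry over from the previous line; the table rounds u and y to 3 d.p., halves away from zero)
n=0: y=0, sp=1, e=sp−y=1; I=1, D=e−e_prev=1; u=3/2·1+5/4·1+1·1=3.75; next y=-1/5·0+1/4·3.75=0.9375
n=1: y=0.9375, sp=1, e=sp−y=0.0625; I=1.0625, D=e−e_prev=-0.9375; u=3/2·0.0625+5/4·1.0625+1·(-0.9375)=0.484375; next y=-1/5·0.9375+1/4·0.484375≈-0.066406
n=2: y≈-0.066406, sp=1, e=sp−y≈1.066406; I≈2.128906, D=e−e_prev≈1.003906; u=3/2·1.066406+5/4·2.128906+1·1.003906≈5.264648; next y=-1/5·(-0.066406)+1/4·5.264648≈1.329443
n=3: y≈1.329443, sp=1, e=sp−y≈-0.329443; I≈1.799463, D=e−e_prev≈-1.395850; u=3/2·(-0.329443)+5/4·1.799463+1·(-1.395850)≈0.359314; next y=-1/5·1.329443+1/4·0.359314≈-0.176060
n=4: y≈-0.176060, sp=1, e=sp−y≈1.176060; I≈2.975523, D=e−e_prev≈1.505504; u=3/2·1.176060+5/4·2.975523+1·1.505504≈6.988998; next y=-1/5·(-0.176060)+1/4·6.988998≈1.782461
n=5: y≈1.782461, sp=4, e=sp−y≈2.217539; I≈5.193062, D=e−e_prev≈1.041478; u=3/2·2.217539+5/4·5.193062+1·1.041478≈10.859113; next y=-1/5·1.782461+1/4·10.859113≈2.358286
n=6: y≈2.358286, sp=4, e=sp−y≈1.641714; I≈6.834776, D=e−e_prev≈-0.575825; u=3/2·1.641714+5/4·6.834776+1·(-0.575825)≈10.430216; next y=-1/5·2.358286+1/4·10.430216≈2.135897
n=7: y≈2.135897, sp=4, e=sp−y≈1.864103; I≈8.698879, D=e−e_prev≈0.222389; u=3/2·1.864103+5/4·8.698879+1·0.222389≈13.892143; next y=-1/5·2.135897+1/4·13.892143≈3.045856

0 1 3.750 0.000
1 1 0.484 0.938
2 1 5.265 -0.066
3 1 0.359 1.329
4 1 6.989 -0.176
5 4 10.859 1.782
6 4 10.430 2.358
7 4 13.892 2.136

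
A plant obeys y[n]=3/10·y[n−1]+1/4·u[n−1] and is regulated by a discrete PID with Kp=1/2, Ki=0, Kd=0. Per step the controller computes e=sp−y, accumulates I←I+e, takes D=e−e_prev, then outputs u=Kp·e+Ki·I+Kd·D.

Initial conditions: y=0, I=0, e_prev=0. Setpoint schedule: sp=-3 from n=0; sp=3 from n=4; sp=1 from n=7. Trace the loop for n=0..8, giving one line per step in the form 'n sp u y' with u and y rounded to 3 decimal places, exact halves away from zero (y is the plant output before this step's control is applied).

0 -3 -1.500 0.000
1 -3 -1.313 -0.375
2 -3 -1.280 -0.441
3 -3 -1.274 -0.452
4 3 1.727 -0.454
5 3 1.352 0.296
6 3 1.287 0.427
7 1 0.275 0.450
8 1 0.398 0.204

(exact arithmetic carried between steps; '≈' marks a value shown rounded to 6 d.p. or computed from one; I and e_prev carry over from the previous line; the table rounds u and y to 3 d.p., halves away from zero)
n=0: y=0, sp=-3, e=sp−y=-3; I=-3, D=e−e_prev=-3; u=1/2·(-3)+0·(-3)+0·(-3)=-1.5; next y=3/10·0+1/4·(-1.5)=-0.375
n=1: y=-0.375, sp=-3, e=sp−y=-2.625; I=-5.625, D=e−e_prev=0.375; u=1/2·(-2.625)+0·(-5.625)+0·0.375=-1.3125; next y=3/10·(-0.375)+1/4·(-1.3125)=-0.440625
n=2: y=-0.440625, sp=-3, e=sp−y=-2.559375; I=-8.184375, D=e−e_prev=0.065625; u=1/2·(-2.559375)+0·(-8.184375)+0·0.065625≈-1.279688; next y=3/10·(-0.440625)+1/4·(-1.279688)≈-0.452109
n=3: y≈-0.452109, sp=-3, e=sp−y≈-2.547891; I≈-10.732266, D=e−e_prev≈0.011484; u=1/2·(-2.547891)+0·(-10.732266)+0·0.011484≈-1.273945; next y=3/10·(-0.452109)+1/4·(-1.273945)≈-0.454119
n=4: y≈-0.454119, sp=3, e=sp−y≈3.454119; I≈-7.278146, D=e−e_prev≈6.002010; u=1/2·3.454119+0·(-7.278146)+0·6.002010≈1.727060; next y=3/10·(-0.454119)+1/4·1.727060≈0.295529
n=5: y≈0.295529, sp=3, e=sp−y≈2.704471; I≈-4.573676, D=e−e_prev≈-0.749648; u=1/2·2.704471+0·(-4.573676)+0·(-0.749648)≈1.352235; next y=3/10·0.295529+1/4·1.352235≈0.426718
n=6: y≈0.426718, sp=3, e=sp−y≈2.573282; I≈-2.000393, D=e−e_prev≈-0.131188; u=1/2·2.573282+0·(-2.000393)+0·(-0.131188)≈1.286641; next y=3/10·0.426718+1/4·1.286641≈0.449676
n=7: y≈0.449676, sp=1, e=sp−y≈0.550324; I≈-1.450069, D=e−e_prev≈-2.022958; u=1/2·0.550324+0·(-1.450069)+0·(-2.022958)≈0.275162; next y=3/10·0.449676+1/4·0.275162≈0.203693
n=8: y≈0.203693, sp=1, e=sp−y≈0.796307; I≈-0.653762, D=e−e_prev≈0.245982; u=1/2·0.796307+0·(-0.653762)+0·0.245982≈0.398153; next y=3/10·0.203693+1/4·0.398153≈0.160646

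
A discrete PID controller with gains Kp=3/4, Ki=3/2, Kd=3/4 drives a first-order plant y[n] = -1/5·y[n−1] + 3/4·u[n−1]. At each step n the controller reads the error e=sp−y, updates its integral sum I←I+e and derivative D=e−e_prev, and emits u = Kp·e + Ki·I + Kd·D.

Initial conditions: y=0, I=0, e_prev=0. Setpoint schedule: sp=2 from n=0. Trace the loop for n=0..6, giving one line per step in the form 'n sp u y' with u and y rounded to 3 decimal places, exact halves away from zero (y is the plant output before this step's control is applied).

(exact arithmetic carried between steps; '≈' marks a value shown rounded to 6 d.p. or computed from one; I and e_prev carry over from the previous line; the table rounds u and y to 3 d.p., halves away from zero)
n=0: y=0, sp=2, e=sp−y=2; I=2, D=e−e_prev=2; u=3/4·2+3/2·2+3/4·2=6; next y=-1/5·0+3/4·6=4.5
n=1: y=4.5, sp=2, e=sp−y=-2.5; I=-0.5, D=e−e_prev=-4.5; u=3/4·(-2.5)+3/2·(-0.5)+3/4·(-4.5)=-6; next y=-1/5·4.5+3/4·(-6)=-5.4
n=2: y=-5.4, sp=2, e=sp−y=7.4; I=6.9, D=e−e_prev=9.9; u=3/4·7.4+3/2·6.9+3/4·9.9=23.325; next y=-1/5·(-5.4)+3/4·23.325=18.57375
n=3: y=18.57375, sp=2, e=sp−y=-16.57375; I=-9.67375, D=e−e_prev=-23.97375; u=3/4·(-16.57375)+3/2·(-9.67375)+3/4·(-23.97375)=-44.92125; next y=-1/5·18.57375+3/4·(-44.92125)≈-37.405688
n=4: y≈-37.405688, sp=2, e=sp−y≈39.405688; I≈29.731938, D=e−e_prev≈55.979438; u=3/4·39.405688+3/2·29.731938+3/4·55.979438≈116.13675; next y=-1/5·(-37.405688)+3/4·116.13675≈94.5837
n=5: y=94.5837, sp=2, e=sp−y=-92.5837; I≈-62.851763, D=e−e_prev≈-131.989388; u=3/4·(-92.5837)+3/2·(-62.851763)+3/4·(-131.989388)≈-262.707459; next y=-1/5·94.5837+3/4·(-262.707459)≈-215.947335
n=6: y≈-215.947335, sp=2, e=sp−y≈217.947335; I≈155.095572, D=e−e_prev≈310.531035; u=3/4·217.947335+3/2·155.095572+3/4·310.531035≈629.002135; next y=-1/5·(-215.947335)+3/4·629.002135≈514.941068

0 2 6.000 0.000
1 2 -6.000 4.500
2 2 23.325 -5.400
3 2 -44.921 18.574
4 2 116.137 -37.406
5 2 -262.707 94.584
6 2 629.002 -215.947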